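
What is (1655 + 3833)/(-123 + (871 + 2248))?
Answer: 196/107 ≈ 1.8318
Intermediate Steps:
(1655 + 3833)/(-123 + (871 + 2248)) = 5488/(-123 + 3119) = 5488/2996 = 5488*(1/2996) = 196/107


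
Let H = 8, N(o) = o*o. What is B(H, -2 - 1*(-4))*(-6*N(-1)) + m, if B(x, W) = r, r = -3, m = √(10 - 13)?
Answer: 18 + I*√3 ≈ 18.0 + 1.732*I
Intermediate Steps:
m = I*√3 (m = √(-3) = I*√3 ≈ 1.732*I)
N(o) = o²
B(x, W) = -3
B(H, -2 - 1*(-4))*(-6*N(-1)) + m = -(-18)*(-1)² + I*√3 = -(-18) + I*√3 = -3*(-6) + I*√3 = 18 + I*√3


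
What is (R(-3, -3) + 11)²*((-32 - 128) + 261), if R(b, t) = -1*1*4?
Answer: 4949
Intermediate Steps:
R(b, t) = -4 (R(b, t) = -1*4 = -4)
(R(-3, -3) + 11)²*((-32 - 128) + 261) = (-4 + 11)²*((-32 - 128) + 261) = 7²*(-160 + 261) = 49*101 = 4949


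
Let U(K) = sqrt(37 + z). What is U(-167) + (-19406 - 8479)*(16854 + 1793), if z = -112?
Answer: -519971595 + 5*I*sqrt(3) ≈ -5.1997e+8 + 8.6602*I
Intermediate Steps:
U(K) = 5*I*sqrt(3) (U(K) = sqrt(37 - 112) = sqrt(-75) = 5*I*sqrt(3))
U(-167) + (-19406 - 8479)*(16854 + 1793) = 5*I*sqrt(3) + (-19406 - 8479)*(16854 + 1793) = 5*I*sqrt(3) - 27885*18647 = 5*I*sqrt(3) - 519971595 = -519971595 + 5*I*sqrt(3)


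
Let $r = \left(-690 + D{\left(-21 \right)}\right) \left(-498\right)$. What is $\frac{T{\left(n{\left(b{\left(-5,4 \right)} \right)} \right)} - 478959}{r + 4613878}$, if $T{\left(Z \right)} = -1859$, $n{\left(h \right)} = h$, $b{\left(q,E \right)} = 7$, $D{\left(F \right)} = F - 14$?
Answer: $- \frac{240409}{2487464} \approx -0.096648$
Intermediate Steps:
$D{\left(F \right)} = -14 + F$ ($D{\left(F \right)} = F - 14 = -14 + F$)
$r = 361050$ ($r = \left(-690 - 35\right) \left(-498\right) = \left(-725\right) \left(-498\right) = 361050$)
$\frac{T{\left(n{\left(b{\left(-5,4 \right)} \right)} \right)} - 478959}{r + 4613878} = \frac{-1859 - 478959}{361050 + 4613878} = - \frac{480818}{4974928} = \left(-480818\right) \frac{1}{4974928} = - \frac{240409}{2487464}$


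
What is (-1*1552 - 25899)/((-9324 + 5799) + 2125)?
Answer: 27451/1400 ≈ 19.608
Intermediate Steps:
(-1*1552 - 25899)/((-9324 + 5799) + 2125) = (-1552 - 25899)/(-3525 + 2125) = -27451/(-1400) = -27451*(-1/1400) = 27451/1400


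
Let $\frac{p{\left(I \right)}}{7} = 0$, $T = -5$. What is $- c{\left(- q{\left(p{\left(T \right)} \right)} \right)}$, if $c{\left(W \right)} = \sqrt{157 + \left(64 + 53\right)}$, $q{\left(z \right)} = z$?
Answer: $- \sqrt{274} \approx -16.553$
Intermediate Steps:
$p{\left(I \right)} = 0$ ($p{\left(I \right)} = 7 \cdot 0 = 0$)
$c{\left(W \right)} = \sqrt{274}$ ($c{\left(W \right)} = \sqrt{157 + 117} = \sqrt{274}$)
$- c{\left(- q{\left(p{\left(T \right)} \right)} \right)} = - \sqrt{274}$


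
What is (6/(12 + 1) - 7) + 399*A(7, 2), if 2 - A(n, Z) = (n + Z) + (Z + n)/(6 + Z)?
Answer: -337835/104 ≈ -3248.4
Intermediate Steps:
A(n, Z) = 2 - Z - n - (Z + n)/(6 + Z) (A(n, Z) = 2 - ((n + Z) + (Z + n)/(6 + Z)) = 2 - ((Z + n) + (Z + n)/(6 + Z)) = 2 - (Z + n + (Z + n)/(6 + Z)) = 2 + (-Z - n - (Z + n)/(6 + Z)) = 2 - Z - n - (Z + n)/(6 + Z))
(6/(12 + 1) - 7) + 399*A(7, 2) = (6/(12 + 1) - 7) + 399*((12 - 1*2² - 7*7 - 5*2 - 1*2*7)/(6 + 2)) = (6/13 - 7) + 399*((12 - 1*4 - 49 - 10 - 14)/8) = (6*(1/13) - 7) + 399*((12 - 4 - 49 - 10 - 14)/8) = (6/13 - 7) + 399*((⅛)*(-65)) = -85/13 + 399*(-65/8) = -85/13 - 25935/8 = -337835/104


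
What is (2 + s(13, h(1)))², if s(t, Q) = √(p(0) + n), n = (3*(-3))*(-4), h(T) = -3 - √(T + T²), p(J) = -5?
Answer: (2 + √31)² ≈ 57.271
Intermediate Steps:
n = 36 (n = -9*(-4) = 36)
s(t, Q) = √31 (s(t, Q) = √(-5 + 36) = √31)
(2 + s(13, h(1)))² = (2 + √31)²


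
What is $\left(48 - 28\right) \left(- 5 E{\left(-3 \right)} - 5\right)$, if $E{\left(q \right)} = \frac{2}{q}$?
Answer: $- \frac{100}{3} \approx -33.333$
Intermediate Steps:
$\left(48 - 28\right) \left(- 5 E{\left(-3 \right)} - 5\right) = \left(48 - 28\right) \left(- 5 \frac{2}{-3} - 5\right) = 20 \left(- 5 \cdot 2 \left(- \frac{1}{3}\right) - 5\right) = 20 \left(\left(-5\right) \left(- \frac{2}{3}\right) - 5\right) = 20 \left(\frac{10}{3} - 5\right) = 20 \left(- \frac{5}{3}\right) = - \frac{100}{3}$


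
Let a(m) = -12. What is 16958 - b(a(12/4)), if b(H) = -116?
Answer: 17074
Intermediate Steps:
16958 - b(a(12/4)) = 16958 - 1*(-116) = 16958 + 116 = 17074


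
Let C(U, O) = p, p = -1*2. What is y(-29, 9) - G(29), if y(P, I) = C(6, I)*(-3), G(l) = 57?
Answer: -51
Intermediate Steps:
p = -2
C(U, O) = -2
y(P, I) = 6 (y(P, I) = -2*(-3) = 6)
y(-29, 9) - G(29) = 6 - 1*57 = 6 - 57 = -51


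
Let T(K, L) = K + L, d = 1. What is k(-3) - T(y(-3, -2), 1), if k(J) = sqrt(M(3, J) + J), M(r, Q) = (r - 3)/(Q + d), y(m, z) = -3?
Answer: 2 + I*sqrt(3) ≈ 2.0 + 1.732*I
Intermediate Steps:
M(r, Q) = (-3 + r)/(1 + Q) (M(r, Q) = (r - 3)/(Q + 1) = (-3 + r)/(1 + Q))
k(J) = sqrt(J) (k(J) = sqrt((-3 + 3)/(1 + J) + J) = sqrt(0/(1 + J) + J) = sqrt(0 + J) = sqrt(J))
k(-3) - T(y(-3, -2), 1) = sqrt(-3) - (-3 + 1) = I*sqrt(3) - 1*(-2) = I*sqrt(3) + 2 = 2 + I*sqrt(3)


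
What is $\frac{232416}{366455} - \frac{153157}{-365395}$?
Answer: $\frac{28209758551}{26780164945} \approx 1.0534$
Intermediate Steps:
$\frac{232416}{366455} - \frac{153157}{-365395} = 232416 \cdot \frac{1}{366455} - - \frac{153157}{365395} = \frac{232416}{366455} + \frac{153157}{365395} = \frac{28209758551}{26780164945}$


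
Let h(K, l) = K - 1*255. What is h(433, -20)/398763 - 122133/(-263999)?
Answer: 48749113301/105273033237 ≈ 0.46307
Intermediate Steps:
h(K, l) = -255 + K (h(K, l) = K - 255 = -255 + K)
h(433, -20)/398763 - 122133/(-263999) = (-255 + 433)/398763 - 122133/(-263999) = 178*(1/398763) - 122133*(-1/263999) = 178/398763 + 122133/263999 = 48749113301/105273033237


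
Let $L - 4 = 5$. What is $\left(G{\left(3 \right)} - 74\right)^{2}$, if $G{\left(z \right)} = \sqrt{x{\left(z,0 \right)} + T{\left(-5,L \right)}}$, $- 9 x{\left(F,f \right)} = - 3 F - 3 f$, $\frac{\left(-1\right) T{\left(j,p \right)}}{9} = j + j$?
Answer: $\left(74 - \sqrt{91}\right)^{2} \approx 4155.2$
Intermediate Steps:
$L = 9$ ($L = 4 + 5 = 9$)
$T{\left(j,p \right)} = - 18 j$ ($T{\left(j,p \right)} = - 9 \left(j + j\right) = - 9 \cdot 2 j = - 18 j$)
$x{\left(F,f \right)} = \frac{F}{3} + \frac{f}{3}$ ($x{\left(F,f \right)} = - \frac{- 3 F - 3 f}{9} = \frac{F}{3} + \frac{f}{3}$)
$G{\left(z \right)} = \sqrt{90 + \frac{z}{3}}$ ($G{\left(z \right)} = \sqrt{\left(\frac{z}{3} + \frac{1}{3} \cdot 0\right) - -90} = \sqrt{\left(\frac{z}{3} + 0\right) + 90} = \sqrt{\frac{z}{3} + 90} = \sqrt{90 + \frac{z}{3}}$)
$\left(G{\left(3 \right)} - 74\right)^{2} = \left(\frac{\sqrt{810 + 3 \cdot 3}}{3} - 74\right)^{2} = \left(\frac{\sqrt{810 + 9}}{3} - 74\right)^{2} = \left(\frac{\sqrt{819}}{3} - 74\right)^{2} = \left(\frac{3 \sqrt{91}}{3} - 74\right)^{2} = \left(\sqrt{91} - 74\right)^{2} = \left(-74 + \sqrt{91}\right)^{2}$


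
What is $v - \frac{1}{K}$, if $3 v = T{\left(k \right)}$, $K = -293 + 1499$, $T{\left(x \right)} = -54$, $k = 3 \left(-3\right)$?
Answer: $- \frac{21709}{1206} \approx -18.001$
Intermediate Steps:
$k = -9$
$K = 1206$
$v = -18$ ($v = \frac{1}{3} \left(-54\right) = -18$)
$v - \frac{1}{K} = -18 - \frac{1}{1206} = - \frac{21709}{1206}$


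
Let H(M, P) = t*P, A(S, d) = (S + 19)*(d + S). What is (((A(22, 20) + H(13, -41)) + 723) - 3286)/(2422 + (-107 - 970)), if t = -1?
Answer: -160/269 ≈ -0.59480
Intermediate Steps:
A(S, d) = (19 + S)*(S + d)
H(M, P) = -P
(((A(22, 20) + H(13, -41)) + 723) - 3286)/(2422 + (-107 - 970)) = ((((22**2 + 19*22 + 19*20 + 22*20) - 1*(-41)) + 723) - 3286)/(2422 + (-107 - 970)) = ((((484 + 418 + 380 + 440) + 41) + 723) - 3286)/(2422 - 1077) = (((1722 + 41) + 723) - 3286)/1345 = ((1763 + 723) - 3286)*(1/1345) = (2486 - 3286)*(1/1345) = -800*1/1345 = -160/269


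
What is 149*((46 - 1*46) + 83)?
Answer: 12367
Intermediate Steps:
149*((46 - 1*46) + 83) = 149*((46 - 46) + 83) = 149*(0 + 83) = 149*83 = 12367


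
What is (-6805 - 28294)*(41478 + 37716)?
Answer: -2779630206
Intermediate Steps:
(-6805 - 28294)*(41478 + 37716) = -35099*79194 = -2779630206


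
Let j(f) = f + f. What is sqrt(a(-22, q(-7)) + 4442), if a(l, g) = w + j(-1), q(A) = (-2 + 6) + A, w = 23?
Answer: sqrt(4463) ≈ 66.806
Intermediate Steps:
j(f) = 2*f
q(A) = 4 + A
a(l, g) = 21 (a(l, g) = 23 + 2*(-1) = 23 - 2 = 21)
sqrt(a(-22, q(-7)) + 4442) = sqrt(21 + 4442) = sqrt(4463)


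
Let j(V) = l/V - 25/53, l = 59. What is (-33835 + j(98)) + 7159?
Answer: -138554467/5194 ≈ -26676.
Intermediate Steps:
j(V) = -25/53 + 59/V (j(V) = 59/V - 25/53 = -25/53 + 59/V)
(-33835 + j(98)) + 7159 = (-33835 + (-25/53 + 59/98)) + 7159 = (-33835 + 677/5194) + 7159 = -175738313/5194 + 7159 = -138554467/5194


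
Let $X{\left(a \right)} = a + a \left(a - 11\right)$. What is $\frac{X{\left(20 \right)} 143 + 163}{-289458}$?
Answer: $- \frac{28763}{289458} \approx -0.099368$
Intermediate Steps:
$X{\left(a \right)} = a + a \left(-11 + a\right)$
$\frac{X{\left(20 \right)} 143 + 163}{-289458} = \frac{20 \left(-10 + 20\right) 143 + 163}{-289458} = \left(20 \cdot 10 \cdot 143 + 163\right) \left(- \frac{1}{289458}\right) = \left(200 \cdot 143 + 163\right) \left(- \frac{1}{289458}\right) = \left(28600 + 163\right) \left(- \frac{1}{289458}\right) = 28763 \left(- \frac{1}{289458}\right) = - \frac{28763}{289458}$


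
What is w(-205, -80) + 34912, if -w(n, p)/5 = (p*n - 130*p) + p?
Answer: -98688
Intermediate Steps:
w(n, p) = 645*p - 5*n*p (w(n, p) = -5*((p*n - 130*p) + p) = -5*((n*p - 130*p) + p) = -5*((-130*p + n*p) + p) = -5*(-129*p + n*p) = 645*p - 5*n*p)
w(-205, -80) + 34912 = 5*(-80)*(129 - 1*(-205)) + 34912 = 5*(-80)*(129 + 205) + 34912 = 5*(-80)*334 + 34912 = -133600 + 34912 = -98688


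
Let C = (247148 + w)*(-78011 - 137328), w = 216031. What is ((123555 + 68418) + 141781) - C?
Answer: 99740836435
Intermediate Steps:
C = -99740502681 (C = (247148 + 216031)*(-78011 - 137328) = 463179*(-215339) = -99740502681)
((123555 + 68418) + 141781) - C = ((123555 + 68418) + 141781) - 1*(-99740502681) = (191973 + 141781) + 99740502681 = 333754 + 99740502681 = 99740836435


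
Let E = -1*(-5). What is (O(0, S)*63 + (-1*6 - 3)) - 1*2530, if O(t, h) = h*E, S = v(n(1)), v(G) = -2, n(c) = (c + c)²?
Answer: -3169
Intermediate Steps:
E = 5
n(c) = 4*c² (n(c) = (2*c)² = 4*c²)
S = -2
O(t, h) = 5*h (O(t, h) = h*5 = 5*h)
(O(0, S)*63 + (-1*6 - 3)) - 1*2530 = ((5*(-2))*63 + (-1*6 - 3)) - 1*2530 = (-10*63 + (-6 - 3)) - 2530 = (-630 - 9) - 2530 = -639 - 2530 = -3169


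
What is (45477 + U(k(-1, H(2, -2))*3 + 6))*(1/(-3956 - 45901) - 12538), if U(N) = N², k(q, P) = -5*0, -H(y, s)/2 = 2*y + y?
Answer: -9483499313457/16619 ≈ -5.7064e+8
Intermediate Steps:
H(y, s) = -6*y (H(y, s) = -2*(2*y + y) = -6*y)
k(q, P) = 0
(45477 + U(k(-1, H(2, -2))*3 + 6))*(1/(-3956 - 45901) - 12538) = (45477 + (0*3 + 6)²)*(1/(-3956 - 45901) - 12538) = (45477 + (0 + 6)²)*(1/(-49857) - 12538) = (45477 + 6²)*(-1/49857 - 12538) = (45477 + 36)*(-625107067/49857) = 45513*(-625107067/49857) = -9483499313457/16619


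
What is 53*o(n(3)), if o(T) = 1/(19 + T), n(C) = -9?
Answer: 53/10 ≈ 5.3000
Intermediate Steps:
53*o(n(3)) = 53/(19 - 9) = 53/10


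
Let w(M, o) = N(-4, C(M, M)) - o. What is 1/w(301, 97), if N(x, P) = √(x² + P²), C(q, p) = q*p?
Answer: 97/8208531808 + √8208541217/8208531808 ≈ 1.1049e-5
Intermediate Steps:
C(q, p) = p*q
N(x, P) = √(P² + x²)
w(M, o) = √(16 + M⁴) - o (w(M, o) = √((M*M)² + (-4)²) - o = √((M²)² + 16) - o = √(M⁴ + 16) - o = √(16 + M⁴) - o)
1/w(301, 97) = 1/(√(16 + 301⁴) - 1*97) = 1/(√(16 + 8208541201) - 97) = 1/(√8208541217 - 97) = 1/(-97 + √8208541217)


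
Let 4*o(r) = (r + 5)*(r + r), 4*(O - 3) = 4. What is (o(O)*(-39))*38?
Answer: -26676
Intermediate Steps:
O = 4 (O = 3 + (¼)*4 = 3 + 1 = 4)
o(r) = r*(5 + r)/2 (o(r) = ((r + 5)*(r + r))/4 = ((5 + r)*(2*r))/4 = (2*r*(5 + r))/4 = r*(5 + r)/2)
(o(O)*(-39))*38 = (((½)*4*(5 + 4))*(-39))*38 = (((½)*4*9)*(-39))*38 = (18*(-39))*38 = -702*38 = -26676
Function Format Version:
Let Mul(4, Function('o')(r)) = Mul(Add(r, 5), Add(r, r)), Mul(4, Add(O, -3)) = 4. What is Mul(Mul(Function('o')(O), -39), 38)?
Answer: -26676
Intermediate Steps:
O = 4 (O = Add(3, Mul(Rational(1, 4), 4)) = Add(3, 1) = 4)
Function('o')(r) = Mul(Rational(1, 2), r, Add(5, r)) (Function('o')(r) = Mul(Rational(1, 4), Mul(Add(r, 5), Add(r, r))) = Mul(Rational(1, 4), Mul(Add(5, r), Mul(2, r))) = Mul(Rational(1, 4), Mul(2, r, Add(5, r))) = Mul(Rational(1, 2), r, Add(5, r)))
Mul(Mul(Function('o')(O), -39), 38) = Mul(Mul(Mul(Rational(1, 2), 4, Add(5, 4)), -39), 38) = Mul(Mul(Mul(Rational(1, 2), 4, 9), -39), 38) = Mul(Mul(18, -39), 38) = Mul(-702, 38) = -26676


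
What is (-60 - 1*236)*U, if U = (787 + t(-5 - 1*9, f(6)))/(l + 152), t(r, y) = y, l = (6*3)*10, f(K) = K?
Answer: -58682/83 ≈ -707.01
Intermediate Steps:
l = 180 (l = 18*10 = 180)
U = 793/332 (U = (787 + 6)/(180 + 152) = 793/332 ≈ 2.3886)
(-60 - 1*236)*U = (-60 - 1*236)*(793/332) = (-60 - 236)*(793/332) = -296*793/332 = -58682/83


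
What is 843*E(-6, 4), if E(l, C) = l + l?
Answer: -10116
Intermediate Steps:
E(l, C) = 2*l
843*E(-6, 4) = 843*(2*(-6)) = 843*(-12) = -10116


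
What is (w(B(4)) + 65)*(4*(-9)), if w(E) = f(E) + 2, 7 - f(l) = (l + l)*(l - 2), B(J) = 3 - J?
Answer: -2448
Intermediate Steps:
f(l) = 7 - 2*l*(-2 + l) (f(l) = 7 - (l + l)*(l - 2) = 7 - 2*l*(-2 + l))
w(E) = 9 - 2*E² + 4*E (w(E) = (7 - 2*E² + 4*E) + 2 = 9 - 2*E² + 4*E)
(w(B(4)) + 65)*(4*(-9)) = ((9 - 2*(3 - 1*4)² + 4*(3 - 1*4)) + 65)*(4*(-9)) = ((9 - 2*(3 - 4)² + 4*(3 - 4)) + 65)*(-36) = ((9 - 2*(-1)² + 4*(-1)) + 65)*(-36) = ((9 - 2*1 - 4) + 65)*(-36) = ((9 - 2 - 4) + 65)*(-36) = (3 + 65)*(-36) = 68*(-36) = -2448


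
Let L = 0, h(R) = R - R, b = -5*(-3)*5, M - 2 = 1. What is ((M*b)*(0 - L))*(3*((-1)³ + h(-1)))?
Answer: 0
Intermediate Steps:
M = 3 (M = 2 + 1 = 3)
b = 75 (b = 15*5 = 75)
h(R) = 0
((M*b)*(0 - L))*(3*((-1)³ + h(-1))) = ((3*75)*(0 - 1*0))*(3*((-1)³ + 0)) = (225*(0 + 0))*(3*(-1 + 0)) = (225*0)*(3*(-1)) = 0*(-3) = 0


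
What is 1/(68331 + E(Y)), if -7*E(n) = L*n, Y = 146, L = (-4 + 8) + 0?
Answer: 7/477733 ≈ 1.4653e-5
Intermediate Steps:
L = 4 (L = 4 + 0 = 4)
E(n) = -4*n/7
1/(68331 + E(Y)) = 1/(68331 - 4/7*146) = 1/(68331 - 584/7) = 1/(477733/7) = 7/477733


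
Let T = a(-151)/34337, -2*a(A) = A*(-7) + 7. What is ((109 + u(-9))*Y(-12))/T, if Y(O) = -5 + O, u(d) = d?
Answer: 14593225/133 ≈ 1.0972e+5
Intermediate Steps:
a(A) = -7/2 + 7*A/2 (a(A) = -(A*(-7) + 7)/2 = -(-7*A + 7)/2 = -(7 - 7*A)/2 = -7/2 + 7*A/2)
T = -532/34337 (T = (-7/2 + (7/2)*(-151))/34337 = (-7/2 - 1057/2)*(1/34337) = -532*1/34337 = -532/34337 ≈ -0.015493)
((109 + u(-9))*Y(-12))/T = ((109 - 9)*(-5 - 12))/(-532/34337) = (100*(-17))*(-34337/532) = -1700*(-34337/532) = 14593225/133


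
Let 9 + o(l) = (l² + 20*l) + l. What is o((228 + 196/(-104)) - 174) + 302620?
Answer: 207140891/676 ≈ 3.0642e+5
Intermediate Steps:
o(l) = -9 + l² + 21*l (o(l) = -9 + ((l² + 20*l) + l) = -9 + (l² + 21*l) = -9 + l² + 21*l)
o((228 + 196/(-104)) - 174) + 302620 = (-9 + ((228 + 196/(-104)) - 174)² + 21*((228 + 196/(-104)) - 174)) + 302620 = (-9 + ((228 + 196*(-1/104)) - 174)² + 21*((228 + 196*(-1/104)) - 174)) + 302620 = (-9 + ((228 - 49/26) - 174)² + 21*((228 - 49/26) - 174)) + 302620 = (-9 + (5879/26 - 174)² + 21*(5879/26 - 174)) + 302620 = (-9 + (1355/26)² + 21*(1355/26)) + 302620 = (-9 + 1836025/676 + 28455/26) + 302620 = 2569771/676 + 302620 = 207140891/676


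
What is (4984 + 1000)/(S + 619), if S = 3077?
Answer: 34/21 ≈ 1.6190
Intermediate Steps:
(4984 + 1000)/(S + 619) = (4984 + 1000)/(3077 + 619) = 5984/3696 = 5984*(1/3696) = 34/21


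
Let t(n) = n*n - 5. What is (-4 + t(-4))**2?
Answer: 49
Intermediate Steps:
t(n) = -5 + n**2 (t(n) = n**2 - 5 = -5 + n**2)
(-4 + t(-4))**2 = (-4 + (-5 + (-4)**2))**2 = (-4 + (-5 + 16))**2 = (-4 + 11)**2 = 7**2 = 49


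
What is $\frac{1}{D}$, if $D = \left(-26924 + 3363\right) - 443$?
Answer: $- \frac{1}{24004} \approx -4.166 \cdot 10^{-5}$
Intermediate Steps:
$D = -24004$ ($D = -23561 - 443 = -24004$)
$\frac{1}{D} = \frac{1}{-24004} = - \frac{1}{24004}$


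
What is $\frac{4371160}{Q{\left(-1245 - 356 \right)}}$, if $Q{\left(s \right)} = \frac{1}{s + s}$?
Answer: $-13996454320$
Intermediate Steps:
$Q{\left(s \right)} = \frac{1}{2 s}$
$\frac{4371160}{Q{\left(-1245 - 356 \right)}} = \frac{4371160}{\frac{1}{2} \frac{1}{-1245 - 356}} = \frac{4371160}{\frac{1}{2} \frac{1}{-1601}} = \frac{4371160}{\frac{1}{2} \left(- \frac{1}{1601}\right)} = \frac{4371160}{- \frac{1}{3202}} = 4371160 \left(-3202\right) = -13996454320$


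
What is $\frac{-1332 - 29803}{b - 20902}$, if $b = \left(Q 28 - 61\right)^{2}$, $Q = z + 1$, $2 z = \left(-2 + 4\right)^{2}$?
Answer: $\frac{31135}{20373} \approx 1.5282$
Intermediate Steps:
$z = 2$ ($z = \frac{\left(-2 + 4\right)^{2}}{2} = \frac{2^{2}}{2} = \frac{1}{2} \cdot 4 = 2$)
$Q = 3$ ($Q = 2 + 1 = 3$)
$b = 529$ ($b = \left(3 \cdot 28 - 61\right)^{2} = \left(84 - 61\right)^{2} = 23^{2} = 529$)
$\frac{-1332 - 29803}{b - 20902} = \frac{-1332 - 29803}{529 - 20902} = - \frac{31135}{-20373} = \left(-31135\right) \left(- \frac{1}{20373}\right) = \frac{31135}{20373}$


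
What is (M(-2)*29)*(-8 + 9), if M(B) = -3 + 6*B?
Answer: -435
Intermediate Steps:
(M(-2)*29)*(-8 + 9) = ((-3 + 6*(-2))*29)*(-8 + 9) = ((-3 - 12)*29)*1 = -15*29*1 = -435*1 = -435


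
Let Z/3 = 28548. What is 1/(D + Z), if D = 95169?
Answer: 1/180813 ≈ 5.5306e-6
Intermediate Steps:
Z = 85644 (Z = 3*28548 = 85644)
1/(D + Z) = 1/(95169 + 85644) = 1/180813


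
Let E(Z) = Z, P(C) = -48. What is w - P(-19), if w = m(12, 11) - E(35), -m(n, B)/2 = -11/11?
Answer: 15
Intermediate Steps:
m(n, B) = 2 (m(n, B) = -(-22)/11 = -2*(-1) = 2)
w = -33 (w = 2 - 1*35 = 2 - 35 = -33)
w - P(-19) = -33 - 1*(-48) = -33 + 48 = 15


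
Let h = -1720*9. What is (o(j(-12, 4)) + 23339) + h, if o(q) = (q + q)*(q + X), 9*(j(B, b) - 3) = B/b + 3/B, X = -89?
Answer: 4797277/648 ≈ 7403.2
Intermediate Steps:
j(B, b) = 3 + 1/(3*B) + B/(9*b) (j(B, b) = 3 + (B/b + 3/B)/9 = 3 + (3/B + B/b)/9 = 3 + (1/(3*B) + B/(9*b)) = 3 + 1/(3*B) + B/(9*b))
o(q) = 2*q*(-89 + q) (o(q) = (q + q)*(q - 89) = (2*q)*(-89 + q) = 2*q*(-89 + q))
h = -15480
(o(j(-12, 4)) + 23339) + h = (2*(3 + (⅓)/(-12) + (⅑)*(-12)/4)*(-89 + (3 + (⅓)/(-12) + (⅑)*(-12)/4)) + 23339) - 15480 = (2*(3 + (⅓)*(-1/12) + (⅑)*(-12)*(¼))*(-89 + (3 + (⅓)*(-1/12) + (⅑)*(-12)*(¼))) + 23339) - 15480 = (2*(3 - 1/36 - ⅓)*(-89 + (3 - 1/36 - ⅓)) + 23339) - 15480 = (2*(95/36)*(-89 + 95/36) + 23339) - 15480 = (2*(95/36)*(-3109/36) + 23339) - 15480 = (-295355/648 + 23339) - 15480 = 14828317/648 - 15480 = 4797277/648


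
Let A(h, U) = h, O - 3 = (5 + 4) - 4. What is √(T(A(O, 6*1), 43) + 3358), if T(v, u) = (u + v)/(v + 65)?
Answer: √17898505/73 ≈ 57.954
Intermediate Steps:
O = 8 (O = 3 + ((5 + 4) - 4) = 3 + (9 - 4) = 3 + 5 = 8)
T(v, u) = (u + v)/(65 + v)
√(T(A(O, 6*1), 43) + 3358) = √((43 + 8)/(65 + 8) + 3358) = √(51/73 + 3358) = √(245185/73) = √17898505/73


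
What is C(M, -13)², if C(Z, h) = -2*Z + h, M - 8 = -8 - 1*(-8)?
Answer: 841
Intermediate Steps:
M = 8 (M = 8 + (-8 - 1*(-8)) = 8 + (-8 + 8) = 8 + 0 = 8)
C(Z, h) = h - 2*Z
C(M, -13)² = (-13 - 2*8)² = (-13 - 16)² = (-29)² = 841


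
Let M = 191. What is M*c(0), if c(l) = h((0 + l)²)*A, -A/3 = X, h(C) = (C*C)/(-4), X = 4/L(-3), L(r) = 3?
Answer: 0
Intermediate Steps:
X = 4/3 ≈ 1.3333
h(C) = -C²/4 (h(C) = C²*(-¼) = -C²/4)
A = -4 (A = -3*4/3 = -4)
c(l) = l⁴ (c(l) = -(0 + l)⁴/4*(-4) = -l⁴/4*(-4) = l⁴)
M*c(0) = 191*0⁴ = 191*0 = 0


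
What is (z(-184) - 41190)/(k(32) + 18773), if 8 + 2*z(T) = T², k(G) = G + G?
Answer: -24266/18837 ≈ -1.2882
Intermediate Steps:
k(G) = 2*G
z(T) = -4 + T²/2
(z(-184) - 41190)/(k(32) + 18773) = ((-4 + (½)*(-184)²) - 41190)/(2*32 + 18773) = ((-4 + (½)*33856) - 41190)/(64 + 18773) = ((-4 + 16928) - 41190)/18837 = (16924 - 41190)*(1/18837) = -24266*1/18837 = -24266/18837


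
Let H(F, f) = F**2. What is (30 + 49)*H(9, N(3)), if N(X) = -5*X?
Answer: 6399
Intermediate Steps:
(30 + 49)*H(9, N(3)) = (30 + 49)*9**2 = 79*81 = 6399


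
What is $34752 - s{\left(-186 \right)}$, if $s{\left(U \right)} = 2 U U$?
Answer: $-34440$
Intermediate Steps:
$s{\left(U \right)} = 2 U^{2}$
$34752 - s{\left(-186 \right)} = 34752 - 2 \left(-186\right)^{2} = 34752 - 2 \cdot 34596 = 34752 - 69192 = -34440$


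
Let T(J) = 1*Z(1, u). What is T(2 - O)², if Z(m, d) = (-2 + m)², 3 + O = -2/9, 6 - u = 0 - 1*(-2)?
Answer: 1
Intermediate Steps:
u = 4 (u = 6 - (0 - 1*(-2)) = 6 - (0 + 2) = 6 - 1*2 = 6 - 2 = 4)
O = -29/9 (O = -3 - 2/9 = -29/9 ≈ -3.2222)
T(J) = 1 (T(J) = 1*(-2 + 1)² = 1*(-1)² = 1*1 = 1)
T(2 - O)² = 1² = 1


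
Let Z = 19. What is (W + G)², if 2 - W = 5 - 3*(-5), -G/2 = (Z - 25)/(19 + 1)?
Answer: 7569/25 ≈ 302.76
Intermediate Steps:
G = ⅗ (G = -2*(19 - 25)/(19 + 1) = -(-12)/20 = -2*(-3/10) = ⅗ ≈ 0.60000)
W = -18 (W = 2 - (5 - 3*(-5)) = 2 - (5 + 15) = 2 - 1*20 = 2 - 20 = -18)
(W + G)² = (-18 + ⅗)² = (-87/5)² = 7569/25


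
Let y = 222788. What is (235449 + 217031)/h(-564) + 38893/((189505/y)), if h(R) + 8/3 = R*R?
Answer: 206724799660868/4521020785 ≈ 45725.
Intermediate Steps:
h(R) = -8/3 + R² (h(R) = -8/3 + R*R = -8/3 + R²)
(235449 + 217031)/h(-564) + 38893/((189505/y)) = (235449 + 217031)/(-8/3 + (-564)²) + 38893/((189505/222788)) = 452480/(-8/3 + 318096) + 38893/((189505*(1/222788))) = 452480/(954280/3) + 38893/(189505/222788) = 452480*(3/954280) + 38893*(222788/189505) = 33936/23857 + 8664893684/189505 = 206724799660868/4521020785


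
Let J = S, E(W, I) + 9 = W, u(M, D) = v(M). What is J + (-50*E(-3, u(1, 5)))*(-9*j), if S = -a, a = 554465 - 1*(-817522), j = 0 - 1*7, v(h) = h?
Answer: -1334187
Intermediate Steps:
u(M, D) = M
j = -7 (j = 0 - 7 = -7)
E(W, I) = -9 + W
a = 1371987 (a = 554465 + 817522 = 1371987)
S = -1371987 (S = -1*1371987 = -1371987)
J = -1371987
J + (-50*E(-3, u(1, 5)))*(-9*j) = -1371987 + (-50*(-9 - 3))*(-9*(-7)) = -1371987 - 50*(-12)*63 = -1371987 + 600*63 = -1371987 + 37800 = -1334187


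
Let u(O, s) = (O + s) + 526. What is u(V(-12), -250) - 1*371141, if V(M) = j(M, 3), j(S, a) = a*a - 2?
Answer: -370858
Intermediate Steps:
j(S, a) = -2 + a² (j(S, a) = a² - 2 = -2 + a²)
V(M) = 7 (V(M) = -2 + 3² = -2 + 9 = 7)
u(O, s) = 526 + O + s
u(V(-12), -250) - 1*371141 = (526 + 7 - 250) - 1*371141 = 283 - 371141 = -370858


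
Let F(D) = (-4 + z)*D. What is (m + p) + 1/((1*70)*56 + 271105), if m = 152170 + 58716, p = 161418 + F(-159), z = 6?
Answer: 102305449651/275025 ≈ 3.7199e+5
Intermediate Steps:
F(D) = 2*D (F(D) = (-4 + 6)*D = 2*D)
p = 161100 (p = 161418 + 2*(-159) = 161418 - 318 = 161100)
m = 210886
(m + p) + 1/((1*70)*56 + 271105) = (210886 + 161100) + 1/((1*70)*56 + 271105) = 371986 + 1/(70*56 + 271105) = 371986 + 1/(3920 + 271105) = 371986 + 1/275025 = 102305449651/275025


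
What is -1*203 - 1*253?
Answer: -456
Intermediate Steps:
-1*203 - 1*253 = -203 - 253 = -456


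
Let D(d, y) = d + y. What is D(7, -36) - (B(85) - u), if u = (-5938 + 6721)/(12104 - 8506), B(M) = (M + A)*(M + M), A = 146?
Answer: -141397019/3598 ≈ -39299.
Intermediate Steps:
B(M) = 2*M*(146 + M) (B(M) = (M + 146)*(M + M) = (146 + M)*(2*M) = 2*M*(146 + M))
u = 783/3598 ≈ 0.21762
D(7, -36) - (B(85) - u) = (7 - 36) - (2*85*(146 + 85) - 1*783/3598) = -29 - (2*85*231 - 783/3598) = -29 - (39270 - 783/3598) = -29 - 1*141292677/3598 = -29 - 141292677/3598 = -141397019/3598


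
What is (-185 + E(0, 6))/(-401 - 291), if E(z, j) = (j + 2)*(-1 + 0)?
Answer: 193/692 ≈ 0.27890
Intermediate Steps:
E(z, j) = -2 - j (E(z, j) = (2 + j)*(-1) = -2 - j)
(-185 + E(0, 6))/(-401 - 291) = (-185 + (-2 - 1*6))/(-401 - 291) = (-185 + (-2 - 6))/(-692) = (-185 - 8)*(-1/692) = -193*(-1/692) = 193/692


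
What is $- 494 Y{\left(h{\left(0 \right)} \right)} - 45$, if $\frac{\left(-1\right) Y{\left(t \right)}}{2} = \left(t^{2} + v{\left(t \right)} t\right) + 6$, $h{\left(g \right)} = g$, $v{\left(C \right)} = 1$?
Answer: $5883$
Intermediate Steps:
$Y{\left(t \right)} = -12 - 2 t - 2 t^{2}$ ($Y{\left(t \right)} = - 2 \left(\left(t^{2} + 1 t\right) + 6\right) = - 2 \left(\left(t^{2} + t\right) + 6\right) = - 2 \left(\left(t + t^{2}\right) + 6\right) = - 2 \left(6 + t + t^{2}\right) = -12 - 2 t - 2 t^{2}$)
$- 494 Y{\left(h{\left(0 \right)} \right)} - 45 = - 494 \left(-12 - 0 - 2 \cdot 0^{2}\right) - 45 = - 494 \left(-12 + 0 - 0\right) - 45 = - 494 \left(-12 + 0 + 0\right) - 45 = \left(-494\right) \left(-12\right) - 45 = 5928 - 45 = 5883$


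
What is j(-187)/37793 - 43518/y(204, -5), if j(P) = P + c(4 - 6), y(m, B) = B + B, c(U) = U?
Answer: 117476706/26995 ≈ 4351.8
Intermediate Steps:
y(m, B) = 2*B
j(P) = -2 + P (j(P) = P + (4 - 6) = P - 2 = -2 + P)
j(-187)/37793 - 43518/y(204, -5) = (-2 - 187)/37793 - 43518/(2*(-5)) = -189*1/37793 - 43518/(-10) = -27/5399 - 43518*(-⅒) = -27/5399 + 21759/5 = 117476706/26995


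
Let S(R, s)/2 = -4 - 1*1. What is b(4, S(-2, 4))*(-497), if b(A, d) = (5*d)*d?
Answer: -248500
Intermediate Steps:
S(R, s) = -10 (S(R, s) = 2*(-4 - 1*1) = 2*(-4 - 1) = 2*(-5) = -10)
b(A, d) = 5*d²
b(4, S(-2, 4))*(-497) = (5*(-10)²)*(-497) = (5*100)*(-497) = 500*(-497) = -248500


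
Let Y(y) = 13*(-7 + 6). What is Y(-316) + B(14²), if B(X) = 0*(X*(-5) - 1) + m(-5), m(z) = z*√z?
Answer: -13 - 5*I*√5 ≈ -13.0 - 11.18*I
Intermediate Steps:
m(z) = z^(3/2)
Y(y) = -13 (Y(y) = 13*(-1) = -13)
B(X) = -5*I*√5 (B(X) = 0*(X*(-5) - 1) + (-5)^(3/2) = 0*(-5*X - 1) - 5*I*√5 = 0*(-1 - 5*X) - 5*I*√5 = 0 - 5*I*√5 = -5*I*√5)
Y(-316) + B(14²) = -13 - 5*I*√5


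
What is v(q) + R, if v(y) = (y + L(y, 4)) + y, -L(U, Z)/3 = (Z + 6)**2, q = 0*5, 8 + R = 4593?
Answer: 4285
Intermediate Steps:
R = 4585 (R = -8 + 4593 = 4585)
q = 0
L(U, Z) = -3*(6 + Z)**2 (L(U, Z) = -3*(Z + 6)**2 = -3*(6 + Z)**2)
v(y) = -300 + 2*y (v(y) = (y - 3*(6 + 4)**2) + y = (y - 3*10**2) + y = (y - 3*100) + y = (y - 300) + y = (-300 + y) + y = -300 + 2*y)
v(q) + R = (-300 + 2*0) + 4585 = (-300 + 0) + 4585 = -300 + 4585 = 4285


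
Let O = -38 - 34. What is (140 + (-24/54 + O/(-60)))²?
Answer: 40119556/2025 ≈ 19812.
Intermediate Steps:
O = -72
(140 + (-24/54 + O/(-60)))² = (140 + (-24/54 - 72/(-60)))² = (140 + (-24*1/54 - 72*(-1/60)))² = (140 + (-4/9 + 6/5))² = (140 + 34/45)² = (6334/45)² = 40119556/2025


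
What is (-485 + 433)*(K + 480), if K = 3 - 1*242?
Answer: -12532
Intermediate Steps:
K = -239 (K = 3 - 242 = -239)
(-485 + 433)*(K + 480) = (-485 + 433)*(-239 + 480) = -52*241 = -12532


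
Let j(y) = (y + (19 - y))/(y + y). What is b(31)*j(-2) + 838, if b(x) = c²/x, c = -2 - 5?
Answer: 102981/124 ≈ 830.49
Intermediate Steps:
c = -7
j(y) = 19/(2*y) (j(y) = 19/((2*y)) = 19*(1/(2*y)) = 19/(2*y))
b(x) = 49/x (b(x) = (-7)²/x = 49/x)
b(31)*j(-2) + 838 = (49/31)*((19/2)/(-2)) + 838 = (49*(1/31))*((19/2)*(-½)) + 838 = (49/31)*(-19/4) + 838 = -931/124 + 838 = 102981/124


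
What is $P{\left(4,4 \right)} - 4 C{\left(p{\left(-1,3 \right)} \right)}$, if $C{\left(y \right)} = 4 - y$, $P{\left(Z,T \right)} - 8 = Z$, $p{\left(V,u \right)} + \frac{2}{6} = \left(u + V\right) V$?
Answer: $- \frac{40}{3} \approx -13.333$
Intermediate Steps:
$p{\left(V,u \right)} = - \frac{1}{3} + V \left(V + u\right)$ ($p{\left(V,u \right)} = - \frac{1}{3} + \left(u + V\right) V = - \frac{1}{3} + \left(V + u\right) V = - \frac{1}{3} + V \left(V + u\right)$)
$P{\left(Z,T \right)} = 8 + Z$
$P{\left(4,4 \right)} - 4 C{\left(p{\left(-1,3 \right)} \right)} = \left(8 + 4\right) - 4 \left(4 - \left(- \frac{1}{3} + \left(-1\right)^{2} - 3\right)\right) = 12 - 4 \left(4 - \left(- \frac{1}{3} + 1 - 3\right)\right) = 12 - 4 \left(4 - - \frac{7}{3}\right) = 12 - 4 \left(4 + \frac{7}{3}\right) = 12 - \frac{76}{3} = - \frac{40}{3}$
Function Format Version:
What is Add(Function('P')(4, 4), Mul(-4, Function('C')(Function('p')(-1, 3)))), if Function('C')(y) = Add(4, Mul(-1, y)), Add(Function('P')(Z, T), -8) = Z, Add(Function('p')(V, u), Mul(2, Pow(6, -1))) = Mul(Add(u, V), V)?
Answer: Rational(-40, 3) ≈ -13.333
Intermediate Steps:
Function('p')(V, u) = Add(Rational(-1, 3), Mul(V, Add(V, u))) (Function('p')(V, u) = Add(Rational(-1, 3), Mul(Add(u, V), V)) = Add(Rational(-1, 3), Mul(Add(V, u), V)) = Add(Rational(-1, 3), Mul(V, Add(V, u))))
Function('P')(Z, T) = Add(8, Z)
Add(Function('P')(4, 4), Mul(-4, Function('C')(Function('p')(-1, 3)))) = Add(Add(8, 4), Mul(-4, Add(4, Mul(-1, Add(Rational(-1, 3), Pow(-1, 2), Mul(-1, 3)))))) = Add(12, Mul(-4, Add(4, Mul(-1, Add(Rational(-1, 3), 1, -3))))) = Add(12, Mul(-4, Add(4, Mul(-1, Rational(-7, 3))))) = Add(12, Mul(-4, Add(4, Rational(7, 3)))) = Add(12, Mul(-4, Rational(19, 3))) = Add(12, Rational(-76, 3)) = Rational(-40, 3)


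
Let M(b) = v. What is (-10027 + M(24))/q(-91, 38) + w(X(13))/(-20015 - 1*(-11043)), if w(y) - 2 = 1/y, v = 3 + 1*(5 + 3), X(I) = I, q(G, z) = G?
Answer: 89863363/816452 ≈ 110.07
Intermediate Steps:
v = 11 (v = 3 + 1*8 = 3 + 8 = 11)
M(b) = 11
w(y) = 2 + 1/y
(-10027 + M(24))/q(-91, 38) + w(X(13))/(-20015 - 1*(-11043)) = (-10027 + 11)/(-91) + (2 + 1/13)/(-20015 - 1*(-11043)) = -10016*(-1/91) + (2 + 1/13)/(-20015 + 11043) = 10016/91 + (27/13)/(-8972) = 10016/91 + (27/13)*(-1/8972) = 10016/91 - 27/116636 = 89863363/816452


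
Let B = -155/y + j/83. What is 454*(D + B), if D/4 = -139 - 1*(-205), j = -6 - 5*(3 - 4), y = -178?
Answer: 888256221/7387 ≈ 1.2025e+5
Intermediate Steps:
j = -1 (j = -6 - 5*(-1) = -6 + 5 = -1)
D = 264 (D = 4*(-139 - 1*(-205)) = 4*(-139 + 205) = 4*66 = 264)
B = 12687/14774 (B = -155/(-178) - 1/83 = -155*(-1/178) - 1*1/83 = 155/178 - 1/83 = 12687/14774 ≈ 0.85874)
454*(D + B) = 454*(264 + 12687/14774) = 454*(3913023/14774) = 888256221/7387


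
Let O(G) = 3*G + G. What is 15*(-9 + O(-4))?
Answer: -375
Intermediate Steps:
O(G) = 4*G
15*(-9 + O(-4)) = 15*(-9 + 4*(-4)) = 15*(-9 - 16) = 15*(-25) = -375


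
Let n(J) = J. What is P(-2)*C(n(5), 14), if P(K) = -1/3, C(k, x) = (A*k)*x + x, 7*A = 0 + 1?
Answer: -8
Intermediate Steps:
A = 1/7 (A = (0 + 1)/7 = (1/7)*1 = 1/7 ≈ 0.14286)
C(k, x) = x + k*x/7 (C(k, x) = (k/7)*x + x = k*x/7 + x = x + k*x/7)
P(K) = -1/3 (P(K) = -1*1/3 = -1/3)
P(-2)*C(n(5), 14) = -14*(7 + 5)/21 = -14*12/21 = -1/3*24 = -8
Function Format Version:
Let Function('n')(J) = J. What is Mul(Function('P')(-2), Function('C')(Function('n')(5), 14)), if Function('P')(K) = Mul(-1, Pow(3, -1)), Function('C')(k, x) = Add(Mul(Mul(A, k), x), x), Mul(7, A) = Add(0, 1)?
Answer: -8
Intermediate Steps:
A = Rational(1, 7) (A = Mul(Rational(1, 7), Add(0, 1)) = Mul(Rational(1, 7), 1) = Rational(1, 7) ≈ 0.14286)
Function('C')(k, x) = Add(x, Mul(Rational(1, 7), k, x)) (Function('C')(k, x) = Add(Mul(Mul(Rational(1, 7), k), x), x) = Add(Mul(Rational(1, 7), k, x), x) = Add(x, Mul(Rational(1, 7), k, x)))
Function('P')(K) = Rational(-1, 3) (Function('P')(K) = Mul(-1, Rational(1, 3)) = Rational(-1, 3))
Mul(Function('P')(-2), Function('C')(Function('n')(5), 14)) = Mul(Rational(-1, 3), Mul(Rational(1, 7), 14, Add(7, 5))) = Mul(Rational(-1, 3), Mul(Rational(1, 7), 14, 12)) = Mul(Rational(-1, 3), 24) = -8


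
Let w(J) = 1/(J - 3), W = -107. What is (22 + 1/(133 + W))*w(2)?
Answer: -573/26 ≈ -22.038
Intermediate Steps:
w(J) = 1/(-3 + J)
(22 + 1/(133 + W))*w(2) = (22 + 1/(133 - 107))/(-3 + 2) = (22 + 1/26)/(-1) = (22 + 1/26)*(-1) = (573/26)*(-1) = -573/26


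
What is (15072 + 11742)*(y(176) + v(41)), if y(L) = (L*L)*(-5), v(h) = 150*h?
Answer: -3988046220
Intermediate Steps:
y(L) = -5*L² (y(L) = L²*(-5) = -5*L²)
(15072 + 11742)*(y(176) + v(41)) = (15072 + 11742)*(-5*176² + 150*41) = 26814*(-5*30976 + 6150) = 26814*(-154880 + 6150) = 26814*(-148730) = -3988046220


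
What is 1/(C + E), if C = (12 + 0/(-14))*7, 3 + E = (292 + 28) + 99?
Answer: 1/500 ≈ 0.0020000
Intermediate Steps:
E = 416 (E = -3 + ((292 + 28) + 99) = -3 + (320 + 99) = -3 + 419 = 416)
C = 84 (C = (12 + 0*(-1/14))*7 = (12 + 0)*7 = 12*7 = 84)
1/(C + E) = 1/(84 + 416) = 1/500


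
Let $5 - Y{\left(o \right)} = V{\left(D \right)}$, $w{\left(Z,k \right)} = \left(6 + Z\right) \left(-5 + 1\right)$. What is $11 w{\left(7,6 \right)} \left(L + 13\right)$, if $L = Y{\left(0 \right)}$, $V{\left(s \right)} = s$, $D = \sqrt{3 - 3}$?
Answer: $-10296$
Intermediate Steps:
$D = 0$ ($D = \sqrt{0} = 0$)
$w{\left(Z,k \right)} = -24 - 4 Z$ ($w{\left(Z,k \right)} = \left(6 + Z\right) \left(-4\right) = -24 - 4 Z$)
$Y{\left(o \right)} = 5$ ($Y{\left(o \right)} = 5 - 0 = 5 + 0 = 5$)
$L = 5$
$11 w{\left(7,6 \right)} \left(L + 13\right) = 11 \left(-24 - 28\right) \left(5 + 13\right) = 11 \left(-24 - 28\right) 18 = 11 \left(-52\right) 18 = \left(-572\right) 18 = -10296$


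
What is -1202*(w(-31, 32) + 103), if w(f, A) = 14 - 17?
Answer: -120200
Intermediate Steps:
w(f, A) = -3
-1202*(w(-31, 32) + 103) = -1202*(-3 + 103) = -1202*100 = -120200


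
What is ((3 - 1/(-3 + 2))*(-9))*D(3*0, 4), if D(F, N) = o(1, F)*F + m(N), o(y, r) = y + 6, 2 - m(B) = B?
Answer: 72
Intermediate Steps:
m(B) = 2 - B
o(y, r) = 6 + y
D(F, N) = 2 - N + 7*F (D(F, N) = (6 + 1)*F + (2 - N) = 7*F + (2 - N) = 2 - N + 7*F)
((3 - 1/(-3 + 2))*(-9))*D(3*0, 4) = ((3 - 1/(-3 + 2))*(-9))*(2 - 1*4 + 7*(3*0)) = ((3 - 1/(-1))*(-9))*(2 - 4 + 7*0) = ((3 - 1*(-1))*(-9))*(2 - 4 + 0) = ((3 + 1)*(-9))*(-2) = (4*(-9))*(-2) = -36*(-2) = 72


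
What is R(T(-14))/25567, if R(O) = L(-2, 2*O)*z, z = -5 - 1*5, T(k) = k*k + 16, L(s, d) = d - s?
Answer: -4260/25567 ≈ -0.16662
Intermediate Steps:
T(k) = 16 + k² (T(k) = k² + 16 = 16 + k²)
z = -10 (z = -5 - 5 = -10)
R(O) = -20 - 20*O (R(O) = (2*O - 1*(-2))*(-10) = (2*O + 2)*(-10) = (2 + 2*O)*(-10) = -20 - 20*O)
R(T(-14))/25567 = (-20 - 20*(16 + (-14)²))/25567 = (-20 - 20*(16 + 196))*(1/25567) = (-20 - 20*212)*(1/25567) = (-20 - 4240)*(1/25567) = -4260*1/25567 = -4260/25567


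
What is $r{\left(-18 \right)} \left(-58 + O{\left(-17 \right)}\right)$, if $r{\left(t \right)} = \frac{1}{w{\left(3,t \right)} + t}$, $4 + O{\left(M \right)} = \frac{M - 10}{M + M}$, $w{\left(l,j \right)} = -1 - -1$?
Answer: $\frac{2081}{612} \approx 3.4003$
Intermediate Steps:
$w{\left(l,j \right)} = 0$ ($w{\left(l,j \right)} = -1 + 1 = 0$)
$O{\left(M \right)} = -4 + \frac{-10 + M}{2 M}$ ($O{\left(M \right)} = -4 + \frac{M - 10}{M + M} = -4 + \frac{-10 + M}{2 M}$)
$r{\left(t \right)} = \frac{1}{t}$ ($r{\left(t \right)} = \frac{1}{0 + t} = \frac{1}{t}$)
$r{\left(-18 \right)} \left(-58 + O{\left(-17 \right)}\right) = \frac{-58 - \left(\frac{7}{2} + \frac{5}{-17}\right)}{-18} = - \frac{-58 - \frac{109}{34}}{18} = \left(- \frac{1}{18}\right) \left(- \frac{2081}{34}\right) = \frac{2081}{612}$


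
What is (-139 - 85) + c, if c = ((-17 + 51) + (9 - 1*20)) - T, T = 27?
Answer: -228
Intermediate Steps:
c = -4 (c = ((-17 + 51) + (9 - 1*20)) - 1*27 = (34 + (9 - 20)) - 27 = (34 - 11) - 27 = 23 - 27 = -4)
(-139 - 85) + c = (-139 - 85) - 4 = -224 - 4 = -228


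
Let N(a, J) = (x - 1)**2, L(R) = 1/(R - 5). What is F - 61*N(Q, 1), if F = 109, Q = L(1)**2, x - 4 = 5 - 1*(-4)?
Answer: -8675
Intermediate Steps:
L(R) = 1/(-5 + R)
x = 13 (x = 4 + (5 - 1*(-4)) = 4 + (5 + 4) = 4 + 9 = 13)
Q = 1/16 (Q = (1/(-5 + 1))**2 = (1/(-4))**2 = (-1/4)**2 = 1/16 ≈ 0.062500)
N(a, J) = 144 (N(a, J) = (13 - 1)**2 = 12**2 = 144)
F - 61*N(Q, 1) = 109 - 61*144 = 109 - 8784 = -8675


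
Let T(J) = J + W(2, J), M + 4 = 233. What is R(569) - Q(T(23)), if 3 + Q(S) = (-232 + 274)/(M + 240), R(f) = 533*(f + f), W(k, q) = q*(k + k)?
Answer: 40639313/67 ≈ 6.0656e+5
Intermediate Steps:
M = 229 (M = -4 + 233 = 229)
W(k, q) = 2*k*q (W(k, q) = q*(2*k) = 2*k*q)
R(f) = 1066*f (R(f) = 533*(2*f) = 1066*f)
T(J) = 5*J (T(J) = J + 2*2*J = J + 4*J = 5*J)
Q(S) = -195/67 (Q(S) = -3 + (-232 + 274)/(229 + 240) = -3 + 42/469 = -3 + 42*(1/469) = -3 + 6/67 = -195/67)
R(569) - Q(T(23)) = 1066*569 - 1*(-195/67) = 606554 + 195/67 = 40639313/67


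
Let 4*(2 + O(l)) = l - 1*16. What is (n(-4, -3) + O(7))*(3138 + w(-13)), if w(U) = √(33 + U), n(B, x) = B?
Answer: -51777/2 - 33*√5/2 ≈ -25925.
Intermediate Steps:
O(l) = -6 + l/4 (O(l) = -2 + (l - 1*16)/4 = -2 + (l - 16)/4 = -2 + (-16 + l)/4 = -2 + (-4 + l/4) = -6 + l/4)
(n(-4, -3) + O(7))*(3138 + w(-13)) = (-4 + (-6 + (¼)*7))*(3138 + √(33 - 13)) = (-4 + (-6 + 7/4))*(3138 + √20) = (-4 - 17/4)*(3138 + 2*√5) = -33*(3138 + 2*√5)/4 = -51777/2 - 33*√5/2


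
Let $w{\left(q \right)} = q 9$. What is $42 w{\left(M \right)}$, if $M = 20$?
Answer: $7560$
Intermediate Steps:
$w{\left(q \right)} = 9 q$
$42 w{\left(M \right)} = 42 \cdot 9 \cdot 20 = 42 \cdot 180 = 7560$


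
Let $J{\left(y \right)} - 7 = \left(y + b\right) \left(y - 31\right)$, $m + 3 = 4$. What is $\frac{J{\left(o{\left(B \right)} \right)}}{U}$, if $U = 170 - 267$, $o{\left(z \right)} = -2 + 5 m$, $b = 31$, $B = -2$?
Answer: $\frac{945}{97} \approx 9.7423$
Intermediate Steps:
$m = 1$ ($m = -3 + 4 = 1$)
$o{\left(z \right)} = 3$ ($o{\left(z \right)} = -2 + 5 \cdot 1 = -2 + 5 = 3$)
$J{\left(y \right)} = 7 + \left(-31 + y\right) \left(31 + y\right)$ ($J{\left(y \right)} = 7 + \left(y + 31\right) \left(y - 31\right) = 7 + \left(31 + y\right) \left(-31 + y\right) = 7 + \left(-31 + y\right) \left(31 + y\right)$)
$U = -97$ ($U = 170 - 267 = -97$)
$\frac{J{\left(o{\left(B \right)} \right)}}{U} = \frac{-954 + 3^{2}}{-97} = \left(-954 + 9\right) \left(- \frac{1}{97}\right) = \left(-945\right) \left(- \frac{1}{97}\right) = \frac{945}{97}$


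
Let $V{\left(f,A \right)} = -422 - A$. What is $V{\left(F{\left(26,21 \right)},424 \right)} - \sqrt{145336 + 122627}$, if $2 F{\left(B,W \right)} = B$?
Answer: $-846 - \sqrt{267963} \approx -1363.7$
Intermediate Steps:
$F{\left(B,W \right)} = \frac{B}{2}$
$V{\left(F{\left(26,21 \right)},424 \right)} - \sqrt{145336 + 122627} = \left(-422 - 424\right) - \sqrt{145336 + 122627} = \left(-422 - 424\right) - \sqrt{267963} = -846 - \sqrt{267963}$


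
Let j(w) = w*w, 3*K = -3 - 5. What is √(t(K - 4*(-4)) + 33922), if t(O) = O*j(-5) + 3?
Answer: 5*√12333/3 ≈ 185.09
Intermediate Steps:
K = -8/3 (K = (-3 - 5)/3 = (⅓)*(-8) = -8/3 ≈ -2.6667)
j(w) = w²
t(O) = 3 + 25*O (t(O) = O*(-5)² + 3 = O*25 + 3 = 25*O + 3 = 3 + 25*O)
√(t(K - 4*(-4)) + 33922) = √((3 + 25*(-8/3 - 4*(-4))) + 33922) = √((3 + 25*(-8/3 + 16)) + 33922) = √((3 + 25*(40/3)) + 33922) = √((3 + 1000/3) + 33922) = √(1009/3 + 33922) = √(102775/3) = 5*√12333/3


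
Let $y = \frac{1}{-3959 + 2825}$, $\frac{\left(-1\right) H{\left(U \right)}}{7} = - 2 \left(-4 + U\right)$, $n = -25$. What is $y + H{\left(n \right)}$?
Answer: $- \frac{460405}{1134} \approx -406.0$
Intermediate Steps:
$H{\left(U \right)} = -56 + 14 U$ ($H{\left(U \right)} = - 7 \left(- 2 \left(-4 + U\right)\right) = - 7 \left(8 - 2 U\right) = -56 + 14 U$)
$y = - \frac{1}{1134}$ ($y = \frac{1}{-1134} = - \frac{1}{1134} \approx -0.00088183$)
$y + H{\left(n \right)} = - \frac{1}{1134} + \left(-56 + 14 \left(-25\right)\right) = - \frac{1}{1134} - 406 = - \frac{460405}{1134}$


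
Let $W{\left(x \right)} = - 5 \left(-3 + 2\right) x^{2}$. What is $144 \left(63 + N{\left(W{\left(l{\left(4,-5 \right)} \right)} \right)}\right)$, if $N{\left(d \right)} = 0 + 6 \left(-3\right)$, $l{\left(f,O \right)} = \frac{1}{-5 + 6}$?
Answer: $6480$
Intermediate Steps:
$l{\left(f,O \right)} = 1$ ($l{\left(f,O \right)} = 1^{-1} = 1$)
$W{\left(x \right)} = 5 x^{2}$ ($W{\left(x \right)} = \left(-5\right) \left(-1\right) x^{2} = 5 x^{2}$)
$N{\left(d \right)} = -18$ ($N{\left(d \right)} = 0 - 18 = -18$)
$144 \left(63 + N{\left(W{\left(l{\left(4,-5 \right)} \right)} \right)}\right) = 144 \left(63 - 18\right) = 144 \cdot 45 = 6480$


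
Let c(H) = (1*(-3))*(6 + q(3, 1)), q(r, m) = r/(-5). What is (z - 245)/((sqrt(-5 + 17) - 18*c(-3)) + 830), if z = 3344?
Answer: 21723990/7862341 - 77475*sqrt(3)/15724682 ≈ 2.7545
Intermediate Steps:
q(r, m) = -r/5 (q(r, m) = r*(-1/5) = -r/5)
c(H) = -81/5 (c(H) = (1*(-3))*(6 - 1/5*3) = -3*(6 - 3/5) = -3*27/5 = -81/5)
(z - 245)/((sqrt(-5 + 17) - 18*c(-3)) + 830) = (3344 - 245)/((sqrt(-5 + 17) - 18*(-81/5)) + 830) = 3099/((sqrt(12) + 1458/5) + 830) = 3099/((2*sqrt(3) + 1458/5) + 830) = 3099/((1458/5 + 2*sqrt(3)) + 830) = 3099/(5608/5 + 2*sqrt(3))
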